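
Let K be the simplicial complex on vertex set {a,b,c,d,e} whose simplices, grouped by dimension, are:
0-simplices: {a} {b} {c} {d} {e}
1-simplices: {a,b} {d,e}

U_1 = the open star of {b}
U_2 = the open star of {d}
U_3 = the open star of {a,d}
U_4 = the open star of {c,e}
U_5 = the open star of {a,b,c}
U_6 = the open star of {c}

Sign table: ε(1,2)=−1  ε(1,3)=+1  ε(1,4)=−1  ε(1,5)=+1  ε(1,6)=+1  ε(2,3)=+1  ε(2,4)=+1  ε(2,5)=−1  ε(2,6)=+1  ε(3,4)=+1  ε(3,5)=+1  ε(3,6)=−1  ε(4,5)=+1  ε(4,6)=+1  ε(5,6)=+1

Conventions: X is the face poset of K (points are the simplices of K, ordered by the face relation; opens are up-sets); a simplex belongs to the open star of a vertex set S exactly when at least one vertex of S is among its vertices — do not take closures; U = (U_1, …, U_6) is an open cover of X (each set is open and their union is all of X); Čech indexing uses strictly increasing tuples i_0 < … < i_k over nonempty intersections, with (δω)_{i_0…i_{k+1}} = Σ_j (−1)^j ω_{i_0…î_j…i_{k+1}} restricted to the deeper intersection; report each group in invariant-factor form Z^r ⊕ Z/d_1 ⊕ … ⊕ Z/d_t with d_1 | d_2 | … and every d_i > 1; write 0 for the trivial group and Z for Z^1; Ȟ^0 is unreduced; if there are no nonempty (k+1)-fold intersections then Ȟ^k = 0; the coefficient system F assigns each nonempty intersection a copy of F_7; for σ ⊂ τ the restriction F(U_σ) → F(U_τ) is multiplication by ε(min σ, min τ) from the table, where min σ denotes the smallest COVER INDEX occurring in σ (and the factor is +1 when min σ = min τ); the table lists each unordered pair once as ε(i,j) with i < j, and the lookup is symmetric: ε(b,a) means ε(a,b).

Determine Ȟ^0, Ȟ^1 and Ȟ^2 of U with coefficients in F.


nonempty intersections:
  U1={{b},{a,b}} U2={{d},{d,e}} U3={{a},{d},{a,b},{d,e}} U4={{c},{e},{d,e}} U5={{a},{b},{c},{a,b}} U6={{c}}
  U13={{a,b}} U15={{b},{a,b}} U23={{d},{d,e}} U24={{d,e}} U34={{d,e}} U35={{a},{a,b}} U45={{c}} U46={{c}} U56={{c}}
  U135={{a,b}} U234={{d,e}} U456={{c}}
C dims 6,9,3; δ0: rk_F7 5; δ1: rk_F7 3
Ȟ^0: (6−5)−0=1 ⇒ Z/7
Ȟ^1: (9−3)−5=1 ⇒ Z/7
Ȟ^2: (3−0)−3=0 ⇒ 0

Ȟ^0 = Z/7, Ȟ^1 = Z/7 and Ȟ^2 = 0


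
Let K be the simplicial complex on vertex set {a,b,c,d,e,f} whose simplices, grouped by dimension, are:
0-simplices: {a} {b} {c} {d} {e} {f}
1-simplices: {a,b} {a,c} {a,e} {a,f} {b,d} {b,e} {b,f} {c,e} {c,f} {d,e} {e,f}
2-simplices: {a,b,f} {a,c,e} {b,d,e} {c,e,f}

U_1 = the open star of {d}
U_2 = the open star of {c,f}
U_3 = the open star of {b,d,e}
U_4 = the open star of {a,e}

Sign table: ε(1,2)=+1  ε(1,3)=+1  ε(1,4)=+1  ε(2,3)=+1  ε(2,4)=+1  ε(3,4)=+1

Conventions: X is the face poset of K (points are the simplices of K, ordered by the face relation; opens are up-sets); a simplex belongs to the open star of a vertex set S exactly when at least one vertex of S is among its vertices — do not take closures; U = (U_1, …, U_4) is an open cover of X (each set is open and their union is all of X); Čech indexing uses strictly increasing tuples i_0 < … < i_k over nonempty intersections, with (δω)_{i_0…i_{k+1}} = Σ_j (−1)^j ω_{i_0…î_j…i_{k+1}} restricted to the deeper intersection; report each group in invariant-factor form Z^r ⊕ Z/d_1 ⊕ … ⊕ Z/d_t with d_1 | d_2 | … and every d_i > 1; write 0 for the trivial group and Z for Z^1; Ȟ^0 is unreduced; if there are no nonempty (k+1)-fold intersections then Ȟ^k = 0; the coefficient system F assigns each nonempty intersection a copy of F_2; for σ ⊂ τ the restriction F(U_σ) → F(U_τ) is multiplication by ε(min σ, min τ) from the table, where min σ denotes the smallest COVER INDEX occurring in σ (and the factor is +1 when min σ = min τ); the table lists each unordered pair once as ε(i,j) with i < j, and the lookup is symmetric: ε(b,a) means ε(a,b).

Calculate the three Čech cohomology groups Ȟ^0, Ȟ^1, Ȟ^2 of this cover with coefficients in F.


intersection data:
  U1={{d},{b,d},{d,e},{b,d,e}} U2={{c},{f},{a,c},{a,f},{b,f},{c,e},{c,f},{e,f},{a,b,f},{a,c,e},{c,e,f}} U3={{b},{d},{e},{a,b},{a,e},{b,d},{b,e},{b,f},{c,e},{d,e},{e,f},{a,b,f},{a,c,e},{b,d,e},{c,e,f}} U4={{a},{e},{a,b},{a,c},{a,e},{a,f},{b,e},{c,e},{d,e},{e,f},{a,b,f},{a,c,e},{b,d,e},{c,e,f}}
  U13={{d},{b,d},{d,e},{b,d,e}} U14={{d,e},{b,d,e}} U23={{b,f},{c,e},{e,f},{a,b,f},{a,c,e},{c,e,f}} U24={{a,c},{a,f},{c,e},{e,f},{a,b,f},{a,c,e},{c,e,f}} U34={{e},{a,b},{a,e},{b,e},{c,e},{d,e},{e,f},{a,b,f},{a,c,e},{b,d,e},{c,e,f}}
  U134={{d,e},{b,d,e}} U234={{c,e},{e,f},{a,b,f},{a,c,e},{c,e,f}}
C dims 4,5,2; δ0: rk_F2 3; δ1: rk_F2 2
Ȟ^0 = (4 − 3) − 0 = 1, so Ȟ^0 ≅ Z/2
Ȟ^1 = (5 − 2) − 3 = 0, so Ȟ^1 ≅ 0
Ȟ^2 = (2 − 0) − 2 = 0, so Ȟ^2 ≅ 0

Ȟ^0 = Z/2; Ȟ^1 = 0; Ȟ^2 = 0


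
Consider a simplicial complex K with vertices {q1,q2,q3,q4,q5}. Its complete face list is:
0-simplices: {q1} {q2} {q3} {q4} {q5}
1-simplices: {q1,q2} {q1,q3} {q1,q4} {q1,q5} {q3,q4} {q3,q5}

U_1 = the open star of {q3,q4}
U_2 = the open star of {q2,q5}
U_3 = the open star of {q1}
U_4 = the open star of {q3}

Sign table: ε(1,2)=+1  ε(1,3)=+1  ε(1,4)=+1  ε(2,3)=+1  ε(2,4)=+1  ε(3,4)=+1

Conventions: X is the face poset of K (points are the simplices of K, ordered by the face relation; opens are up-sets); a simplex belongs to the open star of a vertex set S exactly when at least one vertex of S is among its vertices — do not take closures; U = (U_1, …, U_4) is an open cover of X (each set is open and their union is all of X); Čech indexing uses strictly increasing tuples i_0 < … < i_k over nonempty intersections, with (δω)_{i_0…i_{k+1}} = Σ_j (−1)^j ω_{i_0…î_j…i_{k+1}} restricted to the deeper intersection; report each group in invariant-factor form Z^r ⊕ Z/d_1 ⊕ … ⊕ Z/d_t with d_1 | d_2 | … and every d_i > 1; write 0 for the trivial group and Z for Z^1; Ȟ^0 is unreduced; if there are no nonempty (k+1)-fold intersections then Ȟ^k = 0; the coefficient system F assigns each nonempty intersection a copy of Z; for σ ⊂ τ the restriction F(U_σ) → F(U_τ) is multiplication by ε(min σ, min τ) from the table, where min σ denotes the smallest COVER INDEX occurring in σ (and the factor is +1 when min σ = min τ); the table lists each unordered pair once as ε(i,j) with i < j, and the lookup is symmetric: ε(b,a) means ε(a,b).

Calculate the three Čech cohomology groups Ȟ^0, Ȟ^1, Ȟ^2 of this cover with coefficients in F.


nonempty overlaps:
  U1={{q3},{q4},{q1,q3},{q1,q4},{q3,q4},{q3,q5}} U2={{q2},{q5},{q1,q2},{q1,q5},{q3,q5}} U3={{q1},{q1,q2},{q1,q3},{q1,q4},{q1,q5}} U4={{q3},{q1,q3},{q3,q4},{q3,q5}}
  U12={{q3,q5}} U13={{q1,q3},{q1,q4}} U14={{q3},{q1,q3},{q3,q4},{q3,q5}} U23={{q1,q2},{q1,q5}} U24={{q3,q5}} U34={{q1,q3}}
  U124={{q3,q5}} U134={{q1,q3}}
C dims 4,6,2; δ0: rk 3, SNF 1^3; δ1: rk 2, SNF 1^2
degree 0: 4−3−0 = 1 → Ȟ^0 ≅ Z
degree 1: 6−2−3 = 1 → Ȟ^1 ≅ Z
degree 2: 2−0−2 = 0 → Ȟ^2 ≅ 0

Ȟ^0 = Z,  Ȟ^1 = Z,  Ȟ^2 = 0


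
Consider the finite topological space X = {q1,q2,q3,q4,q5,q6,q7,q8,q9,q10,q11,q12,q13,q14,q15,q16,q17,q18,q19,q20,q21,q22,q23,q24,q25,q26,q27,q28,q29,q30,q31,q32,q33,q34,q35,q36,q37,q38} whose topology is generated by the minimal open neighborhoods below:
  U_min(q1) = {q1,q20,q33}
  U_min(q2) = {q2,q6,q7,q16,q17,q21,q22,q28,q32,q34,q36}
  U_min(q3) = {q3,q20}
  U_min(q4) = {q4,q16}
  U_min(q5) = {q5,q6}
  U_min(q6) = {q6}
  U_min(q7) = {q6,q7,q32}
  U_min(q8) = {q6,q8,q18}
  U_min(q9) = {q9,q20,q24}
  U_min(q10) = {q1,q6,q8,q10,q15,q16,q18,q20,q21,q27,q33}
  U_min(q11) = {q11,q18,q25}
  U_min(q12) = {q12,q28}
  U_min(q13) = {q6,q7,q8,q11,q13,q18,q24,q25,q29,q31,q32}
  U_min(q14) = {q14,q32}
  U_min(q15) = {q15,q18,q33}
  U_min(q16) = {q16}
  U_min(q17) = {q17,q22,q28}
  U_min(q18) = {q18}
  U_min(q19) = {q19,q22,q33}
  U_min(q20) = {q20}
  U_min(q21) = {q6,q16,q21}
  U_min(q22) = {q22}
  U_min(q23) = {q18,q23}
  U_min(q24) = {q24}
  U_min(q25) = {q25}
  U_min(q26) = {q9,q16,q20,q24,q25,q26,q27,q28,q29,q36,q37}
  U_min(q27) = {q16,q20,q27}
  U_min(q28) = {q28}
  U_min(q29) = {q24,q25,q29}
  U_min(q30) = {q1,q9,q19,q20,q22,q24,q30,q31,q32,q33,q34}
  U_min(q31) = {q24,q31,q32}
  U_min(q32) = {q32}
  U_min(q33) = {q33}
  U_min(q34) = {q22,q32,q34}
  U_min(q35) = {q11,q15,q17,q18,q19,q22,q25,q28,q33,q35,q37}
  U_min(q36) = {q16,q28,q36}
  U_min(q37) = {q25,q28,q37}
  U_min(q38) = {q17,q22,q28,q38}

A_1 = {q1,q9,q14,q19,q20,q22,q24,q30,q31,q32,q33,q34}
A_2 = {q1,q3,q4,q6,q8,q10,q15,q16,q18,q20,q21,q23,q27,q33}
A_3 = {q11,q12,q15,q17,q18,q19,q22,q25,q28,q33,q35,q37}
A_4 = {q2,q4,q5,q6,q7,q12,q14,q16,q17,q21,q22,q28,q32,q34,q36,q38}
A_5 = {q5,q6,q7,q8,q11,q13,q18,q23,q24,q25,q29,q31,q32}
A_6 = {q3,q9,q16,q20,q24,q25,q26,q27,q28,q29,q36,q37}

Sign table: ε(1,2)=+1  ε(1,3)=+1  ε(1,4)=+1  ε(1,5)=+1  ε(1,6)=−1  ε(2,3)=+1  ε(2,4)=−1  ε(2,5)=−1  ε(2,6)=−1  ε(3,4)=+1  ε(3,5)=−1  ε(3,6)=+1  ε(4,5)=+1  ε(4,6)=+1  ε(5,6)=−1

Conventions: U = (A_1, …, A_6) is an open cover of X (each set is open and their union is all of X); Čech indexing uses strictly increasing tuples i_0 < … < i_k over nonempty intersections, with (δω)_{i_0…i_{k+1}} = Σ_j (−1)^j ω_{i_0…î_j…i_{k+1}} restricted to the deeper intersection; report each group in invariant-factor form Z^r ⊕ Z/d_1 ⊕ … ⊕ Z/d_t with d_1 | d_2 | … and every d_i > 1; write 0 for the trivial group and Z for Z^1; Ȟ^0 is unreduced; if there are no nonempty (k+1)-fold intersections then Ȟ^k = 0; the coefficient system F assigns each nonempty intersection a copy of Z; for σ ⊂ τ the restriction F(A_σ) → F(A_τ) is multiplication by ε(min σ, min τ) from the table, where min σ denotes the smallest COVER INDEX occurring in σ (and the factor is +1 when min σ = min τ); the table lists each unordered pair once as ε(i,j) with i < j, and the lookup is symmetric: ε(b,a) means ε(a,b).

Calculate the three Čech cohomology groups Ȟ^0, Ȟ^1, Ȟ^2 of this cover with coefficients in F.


Ȟ^0 ≅ 0, Ȟ^1 ≅ Z/2, Ȟ^2 ≅ Z

nerve simplices:
  A12={q1,q20,q33} A13={q19,q22,q33} A14={q14,q22,q32,q34} A15={q24,q31,q32} A16={q9,q20,q24} A23={q15,q18,q33} A24={q4,q6,q16,q21} A25={q6,q8,q18,q23} A26={q3,q16,q20,q27} A34={q12,q17,q22,q28} A35={q11,q18,q25} A36={q25,q28,q37} A45={q5,q6,q7,q32} A46={q16,q28,q36} A56={q24,q25,q29}
  A123={q33} A126={q20} A134={q22} A145={q32} A156={q24} A235={q18} A245={q6} A246={q16} A346={q28} A356={q25}
C dims 6,15,10; δ0: rk 6, SNF 1^5·2; δ1: rk 9, SNF 1^9
degree 0: 6−6−0 = 0 → Ȟ^0 ≅ 0
degree 1: 15−9−6 = 0 plus torsion [2] → Ȟ^1 ≅ Z/2
degree 2: 10−0−9 = 1 → Ȟ^2 ≅ Z


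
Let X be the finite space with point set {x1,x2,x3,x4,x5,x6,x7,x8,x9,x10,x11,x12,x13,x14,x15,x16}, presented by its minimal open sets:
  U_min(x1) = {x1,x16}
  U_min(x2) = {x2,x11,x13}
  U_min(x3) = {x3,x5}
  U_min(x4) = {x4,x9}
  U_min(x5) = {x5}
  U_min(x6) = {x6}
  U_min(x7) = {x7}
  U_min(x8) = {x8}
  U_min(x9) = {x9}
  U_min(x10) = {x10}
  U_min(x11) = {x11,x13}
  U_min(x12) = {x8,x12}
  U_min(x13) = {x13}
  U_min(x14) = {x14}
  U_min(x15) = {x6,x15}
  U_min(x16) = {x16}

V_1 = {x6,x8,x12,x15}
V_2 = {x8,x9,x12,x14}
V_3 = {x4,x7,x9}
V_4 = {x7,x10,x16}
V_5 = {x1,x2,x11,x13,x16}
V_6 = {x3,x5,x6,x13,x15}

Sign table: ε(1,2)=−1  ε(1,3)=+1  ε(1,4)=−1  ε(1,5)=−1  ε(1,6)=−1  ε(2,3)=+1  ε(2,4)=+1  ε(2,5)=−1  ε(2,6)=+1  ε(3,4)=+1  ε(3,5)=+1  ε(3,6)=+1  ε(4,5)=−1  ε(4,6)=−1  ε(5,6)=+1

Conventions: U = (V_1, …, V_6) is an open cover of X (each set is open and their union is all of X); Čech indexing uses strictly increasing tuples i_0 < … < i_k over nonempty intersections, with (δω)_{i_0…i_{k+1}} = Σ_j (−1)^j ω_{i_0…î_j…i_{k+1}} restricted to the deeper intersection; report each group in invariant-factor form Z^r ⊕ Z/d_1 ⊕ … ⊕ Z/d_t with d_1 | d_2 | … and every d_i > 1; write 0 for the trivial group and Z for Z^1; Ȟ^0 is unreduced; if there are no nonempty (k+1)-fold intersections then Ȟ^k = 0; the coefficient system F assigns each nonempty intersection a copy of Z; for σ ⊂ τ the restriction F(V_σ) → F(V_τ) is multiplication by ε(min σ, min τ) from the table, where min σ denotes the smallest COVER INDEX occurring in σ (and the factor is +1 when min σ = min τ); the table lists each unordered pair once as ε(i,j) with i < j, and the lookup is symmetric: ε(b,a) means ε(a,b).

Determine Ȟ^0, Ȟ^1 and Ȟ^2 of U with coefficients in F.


nerve simplices:
  V12={x8,x12} V16={x6,x15} V23={x9} V34={x7} V45={x16} V56={x13}
C dims 6,6; δ0: rk 6, SNF 1^5·2
degree 0: 6−6−0 = 0 → Ȟ^0 ≅ 0
degree 1: 6−0−6 = 0 plus torsion [2] → Ȟ^1 ≅ Z/2
degree 2: 0−0−0 = 0 → Ȟ^2 ≅ 0

Ȟ^0 ≅ 0,  Ȟ^1 ≅ Z/2,  Ȟ^2 ≅ 0


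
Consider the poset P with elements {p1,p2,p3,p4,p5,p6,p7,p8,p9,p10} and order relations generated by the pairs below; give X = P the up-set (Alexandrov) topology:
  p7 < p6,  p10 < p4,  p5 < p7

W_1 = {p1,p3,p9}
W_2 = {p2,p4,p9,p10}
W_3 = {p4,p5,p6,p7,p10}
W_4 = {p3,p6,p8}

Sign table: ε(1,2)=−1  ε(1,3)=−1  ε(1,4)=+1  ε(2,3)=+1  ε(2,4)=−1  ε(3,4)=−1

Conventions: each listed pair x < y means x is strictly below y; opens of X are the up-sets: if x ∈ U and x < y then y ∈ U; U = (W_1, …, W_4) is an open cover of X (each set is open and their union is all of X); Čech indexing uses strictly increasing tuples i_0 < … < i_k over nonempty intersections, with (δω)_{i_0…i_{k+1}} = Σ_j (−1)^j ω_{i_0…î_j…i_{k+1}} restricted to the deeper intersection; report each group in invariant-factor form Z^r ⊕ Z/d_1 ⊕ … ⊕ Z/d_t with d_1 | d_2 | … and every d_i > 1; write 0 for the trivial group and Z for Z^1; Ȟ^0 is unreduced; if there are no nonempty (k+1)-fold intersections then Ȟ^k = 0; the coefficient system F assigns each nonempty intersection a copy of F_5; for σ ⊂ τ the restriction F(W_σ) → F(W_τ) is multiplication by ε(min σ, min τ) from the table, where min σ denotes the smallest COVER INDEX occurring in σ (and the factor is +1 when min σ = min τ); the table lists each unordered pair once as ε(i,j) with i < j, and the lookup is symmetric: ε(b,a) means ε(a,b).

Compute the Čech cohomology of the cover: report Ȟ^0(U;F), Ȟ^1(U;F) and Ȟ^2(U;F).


nonempty intersections:
  W12={p9} W14={p3} W23={p4,p10} W34={p6}
C dims 4,4; δ0: rk_F5 3
Ȟ^0: (4−3)−0=1 ⇒ Z/5
Ȟ^1: (4−0)−3=1 ⇒ Z/5
Ȟ^2: (0−0)−0=0 ⇒ 0

Ȟ^0(U;F) ≅ Z/5,  Ȟ^1(U;F) ≅ Z/5,  Ȟ^2(U;F) ≅ 0


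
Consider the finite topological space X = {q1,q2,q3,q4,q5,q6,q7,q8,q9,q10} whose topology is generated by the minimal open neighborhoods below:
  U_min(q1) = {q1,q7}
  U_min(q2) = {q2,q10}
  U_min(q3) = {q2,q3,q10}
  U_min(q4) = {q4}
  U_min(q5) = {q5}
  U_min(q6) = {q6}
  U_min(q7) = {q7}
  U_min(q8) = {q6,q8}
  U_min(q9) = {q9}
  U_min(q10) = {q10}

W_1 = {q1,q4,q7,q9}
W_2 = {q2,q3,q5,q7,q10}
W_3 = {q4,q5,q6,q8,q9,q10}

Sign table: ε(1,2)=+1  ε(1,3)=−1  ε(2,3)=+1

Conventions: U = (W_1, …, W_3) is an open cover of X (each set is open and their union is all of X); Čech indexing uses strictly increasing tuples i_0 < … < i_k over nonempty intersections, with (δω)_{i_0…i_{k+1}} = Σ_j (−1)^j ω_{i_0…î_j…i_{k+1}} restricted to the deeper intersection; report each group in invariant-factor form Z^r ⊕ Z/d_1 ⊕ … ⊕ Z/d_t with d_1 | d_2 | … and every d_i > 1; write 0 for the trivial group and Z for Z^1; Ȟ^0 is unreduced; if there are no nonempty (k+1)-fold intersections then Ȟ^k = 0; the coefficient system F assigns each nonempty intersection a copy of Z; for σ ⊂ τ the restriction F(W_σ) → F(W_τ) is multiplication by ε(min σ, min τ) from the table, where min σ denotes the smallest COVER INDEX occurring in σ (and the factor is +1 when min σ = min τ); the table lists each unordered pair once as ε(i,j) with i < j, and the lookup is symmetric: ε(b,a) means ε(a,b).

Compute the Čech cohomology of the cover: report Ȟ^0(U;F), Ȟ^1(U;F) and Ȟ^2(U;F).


nonempty intersections:
  W12={q7} W13={q4,q9} W23={q5,q10}
C dims 3,3; δ0: rk 3, SNF 1^2·2
Ȟ^0: (3−3)−0=0 ⇒ 0
Ȟ^1: (3−0)−3=0 plus torsion [2] ⇒ Z/2
Ȟ^2: (0−0)−0=0 ⇒ 0

Ȟ^0(U;F) ≅ 0, Ȟ^1(U;F) ≅ Z/2 and Ȟ^2(U;F) ≅ 0


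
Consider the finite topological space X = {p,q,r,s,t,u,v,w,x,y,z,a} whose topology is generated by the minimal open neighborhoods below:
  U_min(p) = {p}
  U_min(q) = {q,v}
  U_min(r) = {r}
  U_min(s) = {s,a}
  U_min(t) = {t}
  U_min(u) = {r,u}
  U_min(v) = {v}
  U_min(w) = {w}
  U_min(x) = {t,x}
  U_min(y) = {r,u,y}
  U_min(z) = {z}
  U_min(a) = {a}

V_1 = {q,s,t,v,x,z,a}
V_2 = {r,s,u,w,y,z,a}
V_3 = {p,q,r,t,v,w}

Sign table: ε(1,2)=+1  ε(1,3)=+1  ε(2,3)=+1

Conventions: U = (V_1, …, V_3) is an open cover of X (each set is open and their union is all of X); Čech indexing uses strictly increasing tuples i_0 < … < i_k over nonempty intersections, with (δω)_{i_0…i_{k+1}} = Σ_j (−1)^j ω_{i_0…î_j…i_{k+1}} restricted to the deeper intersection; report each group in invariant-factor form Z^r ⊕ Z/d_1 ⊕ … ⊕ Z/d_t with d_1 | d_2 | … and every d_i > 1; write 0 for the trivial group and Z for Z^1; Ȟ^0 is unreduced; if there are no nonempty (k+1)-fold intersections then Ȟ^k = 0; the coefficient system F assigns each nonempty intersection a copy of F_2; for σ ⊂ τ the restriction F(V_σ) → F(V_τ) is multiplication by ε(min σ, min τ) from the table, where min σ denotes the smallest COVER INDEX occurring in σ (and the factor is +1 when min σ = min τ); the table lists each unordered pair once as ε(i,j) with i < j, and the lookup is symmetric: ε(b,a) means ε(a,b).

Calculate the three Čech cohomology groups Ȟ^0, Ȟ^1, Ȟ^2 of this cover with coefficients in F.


nerve simplices:
  V12={s,z,a} V13={q,t,v} V23={r,w}
C dims 3,3; δ0: rk_F2 2
degree 0: 3−2−0 = 1 → Ȟ^0 ≅ Z/2
degree 1: 3−0−2 = 1 → Ȟ^1 ≅ Z/2
degree 2: 0−0−0 = 0 → Ȟ^2 ≅ 0

Ȟ^0 = Z/2, Ȟ^1 = Z/2 and Ȟ^2 = 0


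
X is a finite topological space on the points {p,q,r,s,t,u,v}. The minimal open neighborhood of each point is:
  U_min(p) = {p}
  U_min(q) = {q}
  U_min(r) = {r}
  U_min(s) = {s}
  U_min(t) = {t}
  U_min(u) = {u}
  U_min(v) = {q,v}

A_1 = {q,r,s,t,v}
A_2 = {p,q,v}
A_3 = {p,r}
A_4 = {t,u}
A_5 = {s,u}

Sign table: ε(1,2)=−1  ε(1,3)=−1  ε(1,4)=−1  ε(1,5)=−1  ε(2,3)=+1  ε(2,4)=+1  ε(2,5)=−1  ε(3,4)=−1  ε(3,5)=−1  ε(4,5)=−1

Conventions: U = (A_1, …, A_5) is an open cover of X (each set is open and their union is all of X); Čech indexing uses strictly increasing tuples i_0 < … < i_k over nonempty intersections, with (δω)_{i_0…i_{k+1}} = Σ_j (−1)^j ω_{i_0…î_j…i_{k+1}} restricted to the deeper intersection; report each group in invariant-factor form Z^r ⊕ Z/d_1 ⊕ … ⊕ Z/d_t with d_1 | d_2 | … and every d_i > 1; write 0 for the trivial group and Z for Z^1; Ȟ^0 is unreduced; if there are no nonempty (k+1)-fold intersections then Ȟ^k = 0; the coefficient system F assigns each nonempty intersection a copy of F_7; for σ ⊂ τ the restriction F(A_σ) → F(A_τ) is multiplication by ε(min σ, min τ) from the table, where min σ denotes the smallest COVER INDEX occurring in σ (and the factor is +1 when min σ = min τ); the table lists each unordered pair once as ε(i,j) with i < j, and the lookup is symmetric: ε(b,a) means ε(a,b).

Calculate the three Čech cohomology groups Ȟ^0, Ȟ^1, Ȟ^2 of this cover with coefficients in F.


nerve of the cover:
  A12={q,v} A13={r} A14={t} A15={s} A23={p} A45={u}
C dims 5,6; δ0: rk_F7 5
Ȟ^0 = (5 − 5) − 0 = 0, so Ȟ^0 ≅ 0
Ȟ^1 = (6 − 0) − 5 = 1, so Ȟ^1 ≅ Z/7
Ȟ^2 = (0 − 0) − 0 = 0, so Ȟ^2 ≅ 0

Ȟ^0 = 0, Ȟ^1 = Z/7 and Ȟ^2 = 0


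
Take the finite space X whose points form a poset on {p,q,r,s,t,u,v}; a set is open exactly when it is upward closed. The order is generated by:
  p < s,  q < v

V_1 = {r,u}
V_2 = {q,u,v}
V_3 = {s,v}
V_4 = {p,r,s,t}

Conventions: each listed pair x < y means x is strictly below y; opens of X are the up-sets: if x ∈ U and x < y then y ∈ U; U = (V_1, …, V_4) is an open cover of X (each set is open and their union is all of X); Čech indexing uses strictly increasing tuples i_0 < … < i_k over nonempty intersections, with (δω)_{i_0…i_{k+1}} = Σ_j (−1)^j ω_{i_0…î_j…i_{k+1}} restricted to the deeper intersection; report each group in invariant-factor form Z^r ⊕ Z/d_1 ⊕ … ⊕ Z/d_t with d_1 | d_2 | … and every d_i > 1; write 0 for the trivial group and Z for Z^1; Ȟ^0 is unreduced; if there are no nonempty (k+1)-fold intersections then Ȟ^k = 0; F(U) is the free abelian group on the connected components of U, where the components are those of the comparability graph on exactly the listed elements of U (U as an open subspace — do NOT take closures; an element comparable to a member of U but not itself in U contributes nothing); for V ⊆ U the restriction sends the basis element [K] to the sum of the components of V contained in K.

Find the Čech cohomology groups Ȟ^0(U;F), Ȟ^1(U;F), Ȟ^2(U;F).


nonempty overlaps:
  V12={u} V14={r} V23={v} V34={s}
components per intersection:
  V1: {r} {u}
  V2: {q,v} {u}
  V3: {s} {v}
  V4: {p,s} {r} {t}
  V12: {u}
  V14: {r}
  V23: {v}
  V34: {s}
C dims 9,4; δ0: rk 4, SNF 1^4
degree 0: 9−4−0 = 5 → Ȟ^0 ≅ Z^5
degree 1: 4−0−4 = 0 → Ȟ^1 ≅ 0
degree 2: 0−0−0 = 0 → Ȟ^2 ≅ 0

Ȟ^0(U;F) ≅ Z^5,  Ȟ^1(U;F) ≅ 0,  Ȟ^2(U;F) ≅ 0


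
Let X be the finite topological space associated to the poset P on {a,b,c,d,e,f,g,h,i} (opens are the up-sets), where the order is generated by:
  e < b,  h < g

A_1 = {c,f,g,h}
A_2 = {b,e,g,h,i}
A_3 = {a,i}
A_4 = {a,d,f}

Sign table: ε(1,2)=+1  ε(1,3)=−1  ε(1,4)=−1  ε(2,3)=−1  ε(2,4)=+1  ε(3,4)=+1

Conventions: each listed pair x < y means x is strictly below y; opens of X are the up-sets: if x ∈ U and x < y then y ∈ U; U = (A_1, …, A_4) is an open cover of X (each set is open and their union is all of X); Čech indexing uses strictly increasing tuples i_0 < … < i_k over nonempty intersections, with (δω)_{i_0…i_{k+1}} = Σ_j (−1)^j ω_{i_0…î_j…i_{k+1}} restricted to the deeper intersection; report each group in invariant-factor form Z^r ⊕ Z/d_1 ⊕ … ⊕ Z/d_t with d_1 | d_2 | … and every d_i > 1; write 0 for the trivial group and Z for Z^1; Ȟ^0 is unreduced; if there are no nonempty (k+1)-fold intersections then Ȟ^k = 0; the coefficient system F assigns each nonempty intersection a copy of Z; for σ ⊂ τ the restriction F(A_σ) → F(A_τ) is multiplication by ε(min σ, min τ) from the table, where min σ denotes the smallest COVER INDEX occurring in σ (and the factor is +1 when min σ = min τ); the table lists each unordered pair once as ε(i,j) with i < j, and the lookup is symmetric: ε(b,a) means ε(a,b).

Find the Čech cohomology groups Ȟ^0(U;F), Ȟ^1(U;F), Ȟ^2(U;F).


Ȟ^0(U;F) ≅ Z, Ȟ^1(U;F) ≅ Z, Ȟ^2(U;F) ≅ 0

cover nerve:
  A12={g,h} A14={f} A23={i} A34={a}
C dims 4,4; δ0: rk 3, SNF 1^3
Ȟ^0: (4−3)−0=1 ⇒ Z
Ȟ^1: (4−0)−3=1 ⇒ Z
Ȟ^2: (0−0)−0=0 ⇒ 0


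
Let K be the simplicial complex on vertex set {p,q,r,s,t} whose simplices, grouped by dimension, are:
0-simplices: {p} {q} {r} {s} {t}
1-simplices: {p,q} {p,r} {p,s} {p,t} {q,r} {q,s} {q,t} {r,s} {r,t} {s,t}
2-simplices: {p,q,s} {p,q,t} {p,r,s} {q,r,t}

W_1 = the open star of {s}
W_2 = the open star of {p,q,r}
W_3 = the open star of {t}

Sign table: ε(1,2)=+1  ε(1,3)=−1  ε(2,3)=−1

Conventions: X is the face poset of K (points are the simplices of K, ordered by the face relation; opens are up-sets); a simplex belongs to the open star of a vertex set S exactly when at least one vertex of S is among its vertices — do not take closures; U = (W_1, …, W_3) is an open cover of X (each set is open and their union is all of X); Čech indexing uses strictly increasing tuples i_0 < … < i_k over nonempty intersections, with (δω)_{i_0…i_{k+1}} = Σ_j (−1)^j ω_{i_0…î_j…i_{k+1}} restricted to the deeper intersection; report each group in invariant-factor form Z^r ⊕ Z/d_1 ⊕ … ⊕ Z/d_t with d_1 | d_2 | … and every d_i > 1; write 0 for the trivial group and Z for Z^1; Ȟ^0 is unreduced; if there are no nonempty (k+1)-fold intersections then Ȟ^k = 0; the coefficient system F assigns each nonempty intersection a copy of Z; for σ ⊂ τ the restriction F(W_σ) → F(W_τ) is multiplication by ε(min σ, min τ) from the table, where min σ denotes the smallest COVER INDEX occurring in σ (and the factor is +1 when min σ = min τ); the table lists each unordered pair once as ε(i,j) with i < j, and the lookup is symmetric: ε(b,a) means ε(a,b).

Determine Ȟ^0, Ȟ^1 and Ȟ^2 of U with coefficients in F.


Ȟ^0 ≅ Z, Ȟ^1 ≅ Z and Ȟ^2 ≅ 0

nonempty overlaps:
  W1={{s},{p,s},{q,s},{r,s},{s,t},{p,q,s},{p,r,s}} W2={{p},{q},{r},{p,q},{p,r},{p,s},{p,t},{q,r},{q,s},{q,t},{r,s},{r,t},{p,q,s},{p,q,t},{p,r,s},{q,r,t}} W3={{t},{p,t},{q,t},{r,t},{s,t},{p,q,t},{q,r,t}}
  W12={{p,s},{q,s},{r,s},{p,q,s},{p,r,s}} W13={{s,t}} W23={{p,t},{q,t},{r,t},{p,q,t},{q,r,t}}
C dims 3,3; δ0: rk 2, SNF 1^2
degree 0: 3−2−0 = 1 → Ȟ^0 ≅ Z
degree 1: 3−0−2 = 1 → Ȟ^1 ≅ Z
degree 2: 0−0−0 = 0 → Ȟ^2 ≅ 0


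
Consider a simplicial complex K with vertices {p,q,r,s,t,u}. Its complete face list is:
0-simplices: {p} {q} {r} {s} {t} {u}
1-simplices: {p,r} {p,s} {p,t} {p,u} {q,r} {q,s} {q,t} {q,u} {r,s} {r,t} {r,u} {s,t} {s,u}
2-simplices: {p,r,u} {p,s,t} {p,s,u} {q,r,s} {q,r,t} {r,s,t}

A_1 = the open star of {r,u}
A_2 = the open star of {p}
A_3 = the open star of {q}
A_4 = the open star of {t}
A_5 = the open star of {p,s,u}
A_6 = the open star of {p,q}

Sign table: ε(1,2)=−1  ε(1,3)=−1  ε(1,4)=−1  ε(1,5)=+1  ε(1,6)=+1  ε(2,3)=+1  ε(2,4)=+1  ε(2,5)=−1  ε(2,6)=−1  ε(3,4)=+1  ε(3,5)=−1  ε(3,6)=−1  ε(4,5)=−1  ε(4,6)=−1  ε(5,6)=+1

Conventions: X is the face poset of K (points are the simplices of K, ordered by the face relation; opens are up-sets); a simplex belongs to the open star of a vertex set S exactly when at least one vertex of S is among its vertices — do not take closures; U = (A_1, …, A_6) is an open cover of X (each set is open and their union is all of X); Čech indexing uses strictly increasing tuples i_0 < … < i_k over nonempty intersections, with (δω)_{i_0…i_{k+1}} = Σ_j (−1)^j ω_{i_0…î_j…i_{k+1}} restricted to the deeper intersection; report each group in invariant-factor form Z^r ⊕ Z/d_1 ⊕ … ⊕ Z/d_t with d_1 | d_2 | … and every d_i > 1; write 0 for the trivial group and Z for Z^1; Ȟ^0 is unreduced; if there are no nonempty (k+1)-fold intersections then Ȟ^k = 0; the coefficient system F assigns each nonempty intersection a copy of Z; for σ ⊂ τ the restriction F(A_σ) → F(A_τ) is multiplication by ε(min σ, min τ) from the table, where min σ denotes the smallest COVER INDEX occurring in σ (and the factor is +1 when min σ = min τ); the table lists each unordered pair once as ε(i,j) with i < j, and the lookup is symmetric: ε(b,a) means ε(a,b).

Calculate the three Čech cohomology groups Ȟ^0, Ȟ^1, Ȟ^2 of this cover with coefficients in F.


nonempty intersections:
  A1={{r},{u},{p,r},{p,u},{q,r},{q,u},{r,s},{r,t},{r,u},{s,u},{p,r,u},{p,s,u},{q,r,s},{q,r,t},{r,s,t}} A2={{p},{p,r},{p,s},{p,t},{p,u},{p,r,u},{p,s,t},{p,s,u}} A3={{q},{q,r},{q,s},{q,t},{q,u},{q,r,s},{q,r,t}} A4={{t},{p,t},{q,t},{r,t},{s,t},{p,s,t},{q,r,t},{r,s,t}} A5={{p},{s},{u},{p,r},{p,s},{p,t},{p,u},{q,s},{q,u},{r,s},{r,u},{s,t},{s,u},{p,r,u},{p,s,t},{p,s,u},{q,r,s},{r,s,t}} A6={{p},{q},{p,r},{p,s},{p,t},{p,u},{q,r},{q,s},{q,t},{q,u},{p,r,u},{p,s,t},{p,s,u},{q,r,s},{q,r,t}}
  A12={{p,r},{p,u},{p,r,u},{p,s,u}} A13={{q,r},{q,u},{q,r,s},{q,r,t}} A14={{r,t},{q,r,t},{r,s,t}} A15={{u},{p,r},{p,u},{q,u},{r,s},{r,u},{s,u},{p,r,u},{p,s,u},{q,r,s},{r,s,t}} A16={{p,r},{p,u},{q,r},{q,u},{p,r,u},{p,s,u},{q,r,s},{q,r,t}} A24={{p,t},{p,s,t}} A25={{p},{p,r},{p,s},{p,t},{p,u},{p,r,u},{p,s,t},{p,s,u}} A26={{p},{p,r},{p,s},{p,t},{p,u},{p,r,u},{p,s,t},{p,s,u}} A34={{q,t},{q,r,t}} A35={{q,s},{q,u},{q,r,s}} A36={{q},{q,r},{q,s},{q,t},{q,u},{q,r,s},{q,r,t}} A45={{p,t},{s,t},{p,s,t},{r,s,t}} A46={{p,t},{q,t},{p,s,t},{q,r,t}} A56={{p},{p,r},{p,s},{p,t},{p,u},{q,s},{q,u},{p,r,u},{p,s,t},{p,s,u},{q,r,s}}
  A125={{p,r},{p,u},{p,r,u},{p,s,u}} A126={{p,r},{p,u},{p,r,u},{p,s,u}} A134={{q,r,t}} A135={{q,u},{q,r,s}} A136={{q,r},{q,u},{q,r,s},{q,r,t}} A145={{r,s,t}} A146={{q,r,t}} A156={{p,r},{p,u},{q,u},{p,r,u},{p,s,u},{q,r,s}} A245={{p,t},{p,s,t}} A246={{p,t},{p,s,t}} A256={{p},{p,r},{p,s},{p,t},{p,u},{p,r,u},{p,s,t},{p,s,u}} A346={{q,t},{q,r,t}} A356={{q,s},{q,u},{q,r,s}} A456={{p,t},{p,s,t}}
  A1256={{p,r},{p,u},{p,r,u},{p,s,u}} A1346={{q,r,t}} A1356={{q,u},{q,r,s}} A2456={{p,t},{p,s,t}}
C dims 6,14,14,4; δ0: rk 5, SNF 1^5; δ1: rk 9, SNF 1^9; δ2: rk 4, SNF 1^4
Ȟ^0: (6−5)−0=1 ⇒ Z
Ȟ^1: (14−9)−5=0 ⇒ 0
Ȟ^2: (14−4)−9=1 ⇒ Z

Ȟ^0 ≅ Z, Ȟ^1 ≅ 0, Ȟ^2 ≅ Z


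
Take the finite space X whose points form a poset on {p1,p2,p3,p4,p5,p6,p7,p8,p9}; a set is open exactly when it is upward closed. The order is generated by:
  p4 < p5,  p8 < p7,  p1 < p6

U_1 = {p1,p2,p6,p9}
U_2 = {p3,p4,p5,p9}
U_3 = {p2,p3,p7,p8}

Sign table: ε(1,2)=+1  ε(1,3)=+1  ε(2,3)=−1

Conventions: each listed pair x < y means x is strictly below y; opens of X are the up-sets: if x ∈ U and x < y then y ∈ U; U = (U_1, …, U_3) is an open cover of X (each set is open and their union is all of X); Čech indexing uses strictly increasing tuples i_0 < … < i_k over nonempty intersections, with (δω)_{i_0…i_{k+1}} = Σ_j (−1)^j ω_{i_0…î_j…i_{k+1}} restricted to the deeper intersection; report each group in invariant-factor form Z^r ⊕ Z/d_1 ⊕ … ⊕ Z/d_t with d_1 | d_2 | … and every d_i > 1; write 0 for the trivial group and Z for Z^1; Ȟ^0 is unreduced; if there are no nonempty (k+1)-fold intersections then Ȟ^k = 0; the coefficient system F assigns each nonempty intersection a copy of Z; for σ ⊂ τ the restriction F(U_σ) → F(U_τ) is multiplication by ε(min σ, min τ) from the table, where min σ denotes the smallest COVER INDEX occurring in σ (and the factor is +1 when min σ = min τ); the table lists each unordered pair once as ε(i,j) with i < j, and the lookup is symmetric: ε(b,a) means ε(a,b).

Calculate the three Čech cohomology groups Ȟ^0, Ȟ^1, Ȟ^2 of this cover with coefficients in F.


nerve simplices:
  U12={p9} U13={p2} U23={p3}
C dims 3,3; δ0: rk 3, SNF 1^2·2
degree 0: 3−3−0 = 0 → Ȟ^0 ≅ 0
degree 1: 3−0−3 = 0 plus torsion [2] → Ȟ^1 ≅ Z/2
degree 2: 0−0−0 = 0 → Ȟ^2 ≅ 0

Ȟ^0 ≅ 0, Ȟ^1 ≅ Z/2 and Ȟ^2 ≅ 0


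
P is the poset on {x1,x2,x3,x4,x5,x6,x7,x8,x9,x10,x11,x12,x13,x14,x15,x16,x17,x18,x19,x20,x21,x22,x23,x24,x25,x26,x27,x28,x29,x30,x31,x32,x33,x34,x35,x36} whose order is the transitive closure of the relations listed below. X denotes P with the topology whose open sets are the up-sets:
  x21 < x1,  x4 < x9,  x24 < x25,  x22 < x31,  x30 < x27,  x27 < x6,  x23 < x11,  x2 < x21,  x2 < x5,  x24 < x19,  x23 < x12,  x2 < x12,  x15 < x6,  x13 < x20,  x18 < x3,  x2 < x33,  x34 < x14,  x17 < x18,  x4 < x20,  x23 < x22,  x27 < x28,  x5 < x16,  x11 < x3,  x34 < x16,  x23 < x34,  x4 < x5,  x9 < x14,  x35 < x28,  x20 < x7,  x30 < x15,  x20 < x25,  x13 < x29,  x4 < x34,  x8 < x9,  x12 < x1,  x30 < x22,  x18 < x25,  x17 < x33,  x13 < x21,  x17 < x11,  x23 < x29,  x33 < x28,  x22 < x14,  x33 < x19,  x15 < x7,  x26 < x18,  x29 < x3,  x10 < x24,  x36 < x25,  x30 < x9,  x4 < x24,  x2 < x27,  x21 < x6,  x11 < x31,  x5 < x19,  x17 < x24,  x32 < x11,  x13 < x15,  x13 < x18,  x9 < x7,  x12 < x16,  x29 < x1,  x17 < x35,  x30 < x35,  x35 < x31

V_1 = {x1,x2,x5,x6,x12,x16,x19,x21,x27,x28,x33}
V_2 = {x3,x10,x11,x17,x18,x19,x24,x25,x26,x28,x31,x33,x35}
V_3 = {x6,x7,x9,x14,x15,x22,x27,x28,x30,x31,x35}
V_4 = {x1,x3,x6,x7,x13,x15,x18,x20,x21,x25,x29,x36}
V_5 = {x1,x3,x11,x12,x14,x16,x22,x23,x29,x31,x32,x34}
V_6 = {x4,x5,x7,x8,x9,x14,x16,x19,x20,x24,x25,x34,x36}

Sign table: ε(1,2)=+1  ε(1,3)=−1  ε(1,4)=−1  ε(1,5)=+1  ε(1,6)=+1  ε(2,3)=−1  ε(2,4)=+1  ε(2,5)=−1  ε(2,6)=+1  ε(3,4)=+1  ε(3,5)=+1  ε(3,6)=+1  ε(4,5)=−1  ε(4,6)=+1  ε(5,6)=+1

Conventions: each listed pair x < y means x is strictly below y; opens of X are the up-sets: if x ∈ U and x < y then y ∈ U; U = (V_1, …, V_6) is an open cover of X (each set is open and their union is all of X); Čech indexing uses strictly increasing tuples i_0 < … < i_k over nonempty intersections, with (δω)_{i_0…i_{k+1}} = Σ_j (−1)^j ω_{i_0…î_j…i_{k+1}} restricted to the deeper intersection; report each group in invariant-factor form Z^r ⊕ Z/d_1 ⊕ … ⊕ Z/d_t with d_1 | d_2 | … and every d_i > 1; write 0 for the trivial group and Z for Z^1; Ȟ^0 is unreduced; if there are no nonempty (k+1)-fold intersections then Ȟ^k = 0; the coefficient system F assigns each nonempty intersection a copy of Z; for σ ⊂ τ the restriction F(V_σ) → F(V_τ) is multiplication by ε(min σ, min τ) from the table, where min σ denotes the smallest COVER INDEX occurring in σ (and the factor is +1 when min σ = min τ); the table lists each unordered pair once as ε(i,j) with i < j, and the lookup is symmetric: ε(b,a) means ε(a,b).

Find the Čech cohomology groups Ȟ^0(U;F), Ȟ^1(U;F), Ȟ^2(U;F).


Ȟ^0 ≅ 0, Ȟ^1 ≅ Z/2, Ȟ^2 ≅ Z

nonempty overlaps:
  V12={x19,x28,x33} V13={x6,x27,x28} V14={x1,x6,x21} V15={x1,x12,x16} V16={x5,x16,x19} V23={x28,x31,x35} V24={x3,x18,x25} V25={x3,x11,x31} V26={x19,x24,x25} V34={x6,x7,x15} V35={x14,x22,x31} V36={x7,x9,x14} V45={x1,x3,x29} V46={x7,x20,x25,x36} V56={x14,x16,x34}
  V123={x28} V126={x19} V134={x6} V145={x1} V156={x16} V235={x31} V245={x3} V246={x25} V346={x7} V356={x14}
C dims 6,15,10; δ0: rk 6, SNF 1^5·2; δ1: rk 9, SNF 1^9
degree 0: 6−6−0 = 0 → Ȟ^0 ≅ 0
degree 1: 15−9−6 = 0 plus torsion [2] → Ȟ^1 ≅ Z/2
degree 2: 10−0−9 = 1 → Ȟ^2 ≅ Z


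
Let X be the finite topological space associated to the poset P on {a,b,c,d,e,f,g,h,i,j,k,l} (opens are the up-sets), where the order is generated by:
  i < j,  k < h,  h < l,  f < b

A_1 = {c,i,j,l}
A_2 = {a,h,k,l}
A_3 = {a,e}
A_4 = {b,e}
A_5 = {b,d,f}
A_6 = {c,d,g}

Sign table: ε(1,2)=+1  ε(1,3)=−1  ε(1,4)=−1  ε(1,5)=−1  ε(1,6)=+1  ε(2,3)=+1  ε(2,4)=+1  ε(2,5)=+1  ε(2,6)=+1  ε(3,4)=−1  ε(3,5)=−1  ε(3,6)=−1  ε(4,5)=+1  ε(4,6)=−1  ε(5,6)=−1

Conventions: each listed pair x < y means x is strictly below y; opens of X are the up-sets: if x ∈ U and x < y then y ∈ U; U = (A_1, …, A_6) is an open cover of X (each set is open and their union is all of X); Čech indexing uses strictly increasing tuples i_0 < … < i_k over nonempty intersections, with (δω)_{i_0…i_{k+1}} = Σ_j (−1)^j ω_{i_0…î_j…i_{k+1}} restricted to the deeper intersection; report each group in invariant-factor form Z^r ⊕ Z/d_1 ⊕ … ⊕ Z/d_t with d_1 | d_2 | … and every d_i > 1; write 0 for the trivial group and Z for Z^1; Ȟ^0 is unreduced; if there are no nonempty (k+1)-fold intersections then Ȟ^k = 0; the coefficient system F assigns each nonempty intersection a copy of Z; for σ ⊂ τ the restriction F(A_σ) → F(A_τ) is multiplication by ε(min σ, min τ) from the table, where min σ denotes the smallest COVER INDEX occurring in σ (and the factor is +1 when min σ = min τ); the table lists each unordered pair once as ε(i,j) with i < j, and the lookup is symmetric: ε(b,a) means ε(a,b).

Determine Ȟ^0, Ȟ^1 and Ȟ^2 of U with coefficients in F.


Ȟ^0 = Z,  Ȟ^1 = Z,  Ȟ^2 = 0

cover nerve:
  A12={l} A16={c} A23={a} A34={e} A45={b} A56={d}
C dims 6,6; δ0: rk 5, SNF 1^5
Ȟ^0: (6−5)−0=1 ⇒ Z
Ȟ^1: (6−0)−5=1 ⇒ Z
Ȟ^2: (0−0)−0=0 ⇒ 0


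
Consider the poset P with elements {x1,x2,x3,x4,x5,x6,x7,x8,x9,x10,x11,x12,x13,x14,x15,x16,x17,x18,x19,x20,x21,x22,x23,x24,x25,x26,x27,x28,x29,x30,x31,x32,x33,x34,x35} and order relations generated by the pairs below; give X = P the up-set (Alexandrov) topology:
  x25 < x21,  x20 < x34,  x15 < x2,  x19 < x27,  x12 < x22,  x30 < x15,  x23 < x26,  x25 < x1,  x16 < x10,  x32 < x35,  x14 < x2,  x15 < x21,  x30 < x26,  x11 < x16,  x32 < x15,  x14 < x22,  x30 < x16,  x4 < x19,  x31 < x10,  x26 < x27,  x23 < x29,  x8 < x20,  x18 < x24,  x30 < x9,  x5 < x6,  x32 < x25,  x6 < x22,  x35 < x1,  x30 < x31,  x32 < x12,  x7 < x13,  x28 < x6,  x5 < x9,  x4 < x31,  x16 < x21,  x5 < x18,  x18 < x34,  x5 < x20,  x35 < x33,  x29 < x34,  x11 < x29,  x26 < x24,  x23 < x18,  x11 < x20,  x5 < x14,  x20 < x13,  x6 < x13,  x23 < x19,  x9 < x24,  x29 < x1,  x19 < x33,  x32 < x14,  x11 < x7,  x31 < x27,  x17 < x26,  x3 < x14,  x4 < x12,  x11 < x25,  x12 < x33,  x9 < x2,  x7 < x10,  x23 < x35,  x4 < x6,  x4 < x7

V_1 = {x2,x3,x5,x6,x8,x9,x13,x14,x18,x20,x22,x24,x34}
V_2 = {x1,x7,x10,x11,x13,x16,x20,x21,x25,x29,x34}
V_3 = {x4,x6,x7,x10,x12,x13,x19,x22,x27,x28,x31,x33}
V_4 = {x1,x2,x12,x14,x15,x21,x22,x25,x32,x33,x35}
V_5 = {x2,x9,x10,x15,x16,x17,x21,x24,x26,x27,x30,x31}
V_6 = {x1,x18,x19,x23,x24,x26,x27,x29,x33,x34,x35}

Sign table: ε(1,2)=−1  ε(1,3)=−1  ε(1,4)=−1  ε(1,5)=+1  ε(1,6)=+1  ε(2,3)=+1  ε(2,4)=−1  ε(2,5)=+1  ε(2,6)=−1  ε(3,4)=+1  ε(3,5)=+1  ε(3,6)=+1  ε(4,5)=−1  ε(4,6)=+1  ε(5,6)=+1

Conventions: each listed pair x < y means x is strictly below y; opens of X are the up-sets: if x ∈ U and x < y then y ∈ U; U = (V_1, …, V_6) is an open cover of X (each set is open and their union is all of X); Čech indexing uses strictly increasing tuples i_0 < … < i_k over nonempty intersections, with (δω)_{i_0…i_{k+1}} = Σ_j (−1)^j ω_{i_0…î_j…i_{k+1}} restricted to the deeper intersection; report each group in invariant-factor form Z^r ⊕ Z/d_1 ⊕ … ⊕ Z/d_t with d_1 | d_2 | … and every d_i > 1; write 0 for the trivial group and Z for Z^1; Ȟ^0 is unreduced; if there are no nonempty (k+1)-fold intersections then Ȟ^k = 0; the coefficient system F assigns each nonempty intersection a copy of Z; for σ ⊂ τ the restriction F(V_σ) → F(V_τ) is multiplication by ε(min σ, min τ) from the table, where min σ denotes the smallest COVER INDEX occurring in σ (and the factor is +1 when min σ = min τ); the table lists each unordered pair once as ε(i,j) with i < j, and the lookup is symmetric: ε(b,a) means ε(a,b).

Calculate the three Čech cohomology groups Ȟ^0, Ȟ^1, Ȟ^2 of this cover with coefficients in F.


intersection data:
  V12={x13,x20,x34} V13={x6,x13,x22} V14={x2,x14,x22} V15={x2,x9,x24} V16={x18,x24,x34} V23={x7,x10,x13} V24={x1,x21,x25} V25={x10,x16,x21} V26={x1,x29,x34} V34={x12,x22,x33} V35={x10,x27,x31} V36={x19,x27,x33} V45={x2,x15,x21} V46={x1,x33,x35} V56={x24,x26,x27}
  V123={x13} V126={x34} V134={x22} V145={x2} V156={x24} V235={x10} V245={x21} V246={x1} V346={x33} V356={x27}
C dims 6,15,10; δ0: rk 6, SNF 1^5·2; δ1: rk 9, SNF 1^9
Ȟ^0 = (6 − 6) − 0 = 0, so Ȟ^0 ≅ 0
Ȟ^1 = (15 − 9) − 6 = 0 plus torsion [2], so Ȟ^1 ≅ Z/2
Ȟ^2 = (10 − 0) − 9 = 1, so Ȟ^2 ≅ Z

Ȟ^0 ≅ 0; Ȟ^1 ≅ Z/2; Ȟ^2 ≅ Z


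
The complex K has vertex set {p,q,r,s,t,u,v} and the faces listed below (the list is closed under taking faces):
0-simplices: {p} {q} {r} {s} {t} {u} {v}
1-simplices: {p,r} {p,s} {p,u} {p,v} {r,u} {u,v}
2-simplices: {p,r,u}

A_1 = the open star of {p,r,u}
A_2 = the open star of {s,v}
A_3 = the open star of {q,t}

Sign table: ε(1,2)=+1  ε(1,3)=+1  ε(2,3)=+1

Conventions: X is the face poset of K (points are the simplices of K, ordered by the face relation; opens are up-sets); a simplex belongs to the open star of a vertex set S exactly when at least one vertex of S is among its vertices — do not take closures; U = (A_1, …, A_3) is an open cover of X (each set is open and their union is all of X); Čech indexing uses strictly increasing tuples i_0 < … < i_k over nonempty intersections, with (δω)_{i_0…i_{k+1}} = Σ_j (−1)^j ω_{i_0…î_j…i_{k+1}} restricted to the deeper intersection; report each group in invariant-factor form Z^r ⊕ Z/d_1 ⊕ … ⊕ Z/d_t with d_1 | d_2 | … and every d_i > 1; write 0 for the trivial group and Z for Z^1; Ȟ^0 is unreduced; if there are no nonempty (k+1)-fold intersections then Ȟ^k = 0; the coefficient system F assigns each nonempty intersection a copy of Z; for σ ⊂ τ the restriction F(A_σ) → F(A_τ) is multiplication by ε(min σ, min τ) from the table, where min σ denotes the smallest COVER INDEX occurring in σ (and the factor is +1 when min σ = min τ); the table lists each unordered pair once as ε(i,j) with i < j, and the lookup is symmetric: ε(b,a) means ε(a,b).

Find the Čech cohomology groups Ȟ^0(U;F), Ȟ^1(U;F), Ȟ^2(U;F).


nerve of the cover:
  A1={{p},{r},{u},{p,r},{p,s},{p,u},{p,v},{r,u},{u,v},{p,r,u}} A2={{s},{v},{p,s},{p,v},{u,v}} A3={{q},{t}}
  A12={{p,s},{p,v},{u,v}}
C dims 3,1; δ0: rk 1, SNF 1^1
Ȟ^0 = (3 − 1) − 0 = 2, so Ȟ^0 ≅ Z^2
Ȟ^1 = (1 − 0) − 1 = 0, so Ȟ^1 ≅ 0
Ȟ^2 = (0 − 0) − 0 = 0, so Ȟ^2 ≅ 0

Ȟ^0 ≅ Z^2, Ȟ^1 ≅ 0, Ȟ^2 ≅ 0
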